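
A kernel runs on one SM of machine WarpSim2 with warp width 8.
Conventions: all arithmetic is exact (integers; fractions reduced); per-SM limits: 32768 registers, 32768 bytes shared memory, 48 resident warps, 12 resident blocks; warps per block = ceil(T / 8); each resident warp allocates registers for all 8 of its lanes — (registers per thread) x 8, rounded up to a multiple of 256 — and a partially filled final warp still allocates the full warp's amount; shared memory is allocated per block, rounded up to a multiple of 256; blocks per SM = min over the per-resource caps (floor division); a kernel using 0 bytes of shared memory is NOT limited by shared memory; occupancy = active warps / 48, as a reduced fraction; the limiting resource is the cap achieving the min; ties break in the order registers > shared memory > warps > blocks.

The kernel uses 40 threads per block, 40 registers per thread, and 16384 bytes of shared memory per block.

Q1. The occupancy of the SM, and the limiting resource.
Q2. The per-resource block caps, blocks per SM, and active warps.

Answer: occupancy 5/24, limited by shared memory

registers: 12 blocks
shared memory: 2 blocks
warps: 9 blocks
blocks: 12 blocks

Answer: 2 blocks, 10 active warps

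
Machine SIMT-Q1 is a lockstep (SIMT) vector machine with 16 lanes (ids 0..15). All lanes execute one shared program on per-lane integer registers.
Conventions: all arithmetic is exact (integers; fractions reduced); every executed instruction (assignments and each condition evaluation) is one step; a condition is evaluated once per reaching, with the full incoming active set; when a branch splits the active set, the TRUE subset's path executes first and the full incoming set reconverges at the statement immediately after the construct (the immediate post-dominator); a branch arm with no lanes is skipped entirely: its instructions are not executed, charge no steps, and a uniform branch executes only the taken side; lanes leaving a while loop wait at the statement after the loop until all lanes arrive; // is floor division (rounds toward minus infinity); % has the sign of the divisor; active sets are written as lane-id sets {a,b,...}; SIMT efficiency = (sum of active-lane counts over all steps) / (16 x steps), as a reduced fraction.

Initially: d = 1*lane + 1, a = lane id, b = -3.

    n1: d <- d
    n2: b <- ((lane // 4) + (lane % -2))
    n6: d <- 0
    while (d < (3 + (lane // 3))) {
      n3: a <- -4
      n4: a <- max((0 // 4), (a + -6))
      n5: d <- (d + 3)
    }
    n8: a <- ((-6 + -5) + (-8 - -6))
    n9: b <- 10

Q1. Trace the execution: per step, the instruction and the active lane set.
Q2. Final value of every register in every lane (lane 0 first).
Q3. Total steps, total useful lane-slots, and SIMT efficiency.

step 0: d <- d                       {0,1,2,3,4,5,6,7,8,9,10,11,12,13,14,15}
step 1: b <- ((lane // 4) + (lane % -2)) {0,1,2,3,4,5,6,7,8,9,10,11,12,13,14,15}
step 2: d <- 0                       {0,1,2,3,4,5,6,7,8,9,10,11,12,13,14,15}
step 3: eval (d < (3 + (lane // 3))) {0,1,2,3,4,5,6,7,8,9,10,11,12,13,14,15}
step 4: a <- -4                      {0,1,2,3,4,5,6,7,8,9,10,11,12,13,14,15}
step 5: a <- max((0 // 4), (a + -6)) {0,1,2,3,4,5,6,7,8,9,10,11,12,13,14,15}
step 6: d <- (d + 3)                 {0,1,2,3,4,5,6,7,8,9,10,11,12,13,14,15}
step 7: eval (d < (3 + (lane // 3))) {0,1,2,3,4,5,6,7,8,9,10,11,12,13,14,15}
step 8: a <- -4                      {3,4,5,6,7,8,9,10,11,12,13,14,15}
step 9: a <- max((0 // 4), (a + -6)) {3,4,5,6,7,8,9,10,11,12,13,14,15}
step 10: d <- (d + 3)                 {3,4,5,6,7,8,9,10,11,12,13,14,15}
step 11: eval (d < (3 + (lane // 3))) {3,4,5,6,7,8,9,10,11,12,13,14,15}
step 12: a <- -4                      {12,13,14,15}
step 13: a <- max((0 // 4), (a + -6)) {12,13,14,15}
step 14: d <- (d + 3)                 {12,13,14,15}
step 15: eval (d < (3 + (lane // 3))) {12,13,14,15}
step 16: a <- ((-6 + -5) + (-8 - -6)) {0,1,2,3,4,5,6,7,8,9,10,11,12,13,14,15}
step 17: b <- 10                      {0,1,2,3,4,5,6,7,8,9,10,11,12,13,14,15}

Answer: 18 steps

d: 3,3,3,6,6,6,6,6,6,6,6,6,9,9,9,9
a: -13,-13,-13,-13,-13,-13,-13,-13,-13,-13,-13,-13,-13,-13,-13,-13
b: 10,10,10,10,10,10,10,10,10,10,10,10,10,10,10,10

steps = 18; useful = 228; efficiency = 228/288 = 19/24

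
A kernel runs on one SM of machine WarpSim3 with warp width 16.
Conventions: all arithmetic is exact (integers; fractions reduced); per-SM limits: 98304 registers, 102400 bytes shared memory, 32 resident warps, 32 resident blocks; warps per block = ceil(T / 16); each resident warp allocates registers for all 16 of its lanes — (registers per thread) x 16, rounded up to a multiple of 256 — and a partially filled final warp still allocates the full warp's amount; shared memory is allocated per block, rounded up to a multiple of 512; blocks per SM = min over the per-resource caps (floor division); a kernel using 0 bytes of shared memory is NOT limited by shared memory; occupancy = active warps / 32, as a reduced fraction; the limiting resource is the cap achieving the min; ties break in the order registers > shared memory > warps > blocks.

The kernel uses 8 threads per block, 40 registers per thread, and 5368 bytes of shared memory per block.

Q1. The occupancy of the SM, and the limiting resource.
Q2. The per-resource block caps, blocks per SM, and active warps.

Answer: occupancy 9/16, limited by shared memory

registers: 128 blocks
shared memory: 18 blocks
warps: 32 blocks
blocks: 32 blocks

Answer: 18 blocks, 18 active warps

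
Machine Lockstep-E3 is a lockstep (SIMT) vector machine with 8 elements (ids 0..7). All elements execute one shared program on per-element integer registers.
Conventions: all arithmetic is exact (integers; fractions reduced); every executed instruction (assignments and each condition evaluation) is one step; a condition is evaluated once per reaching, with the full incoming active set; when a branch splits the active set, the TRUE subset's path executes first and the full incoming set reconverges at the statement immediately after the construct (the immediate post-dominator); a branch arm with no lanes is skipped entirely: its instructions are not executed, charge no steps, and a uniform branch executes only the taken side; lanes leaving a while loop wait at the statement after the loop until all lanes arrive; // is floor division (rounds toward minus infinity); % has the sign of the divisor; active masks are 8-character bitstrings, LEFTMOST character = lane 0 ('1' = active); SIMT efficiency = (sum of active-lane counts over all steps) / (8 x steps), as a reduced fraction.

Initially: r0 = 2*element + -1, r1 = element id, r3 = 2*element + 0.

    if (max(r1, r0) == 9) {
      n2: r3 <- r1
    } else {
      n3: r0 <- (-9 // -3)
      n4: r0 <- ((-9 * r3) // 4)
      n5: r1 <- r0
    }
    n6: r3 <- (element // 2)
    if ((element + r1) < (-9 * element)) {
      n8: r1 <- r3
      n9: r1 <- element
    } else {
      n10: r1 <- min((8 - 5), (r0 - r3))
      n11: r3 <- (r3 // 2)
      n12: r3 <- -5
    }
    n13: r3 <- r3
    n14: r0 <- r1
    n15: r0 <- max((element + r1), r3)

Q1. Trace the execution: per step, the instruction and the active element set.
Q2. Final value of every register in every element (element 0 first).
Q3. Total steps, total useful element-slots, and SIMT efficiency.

step 0: eval (max(r1, r0) == 9)      11111111
step 1: r3 <- r1                     00000100
step 2: r0 <- (-9 // -3)             11111011
step 3: r0 <- ((-9 * r3) // 4)       11111011
step 4: r1 <- r0                     11111011
step 5: r3 <- (element // 2)         11111111
step 6: eval ((element + r1) < (-9 * element)) 11111111
step 7: r1 <- min((8 - 5), (r0 - r3)) 11111111
step 8: r3 <- (r3 // 2)              11111111
step 9: r3 <- -5                     11111111
step 10: r3 <- r3                     11111111
step 11: r0 <- r1                     11111111
step 12: r0 <- max((element + r1), r3) 11111111

Answer: 13 steps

r0: 0,-4,-5,-5,-5,8,-5,-5
r1: 0,-5,-10,-15,-20,3,-30,-35
r3: -5,-5,-5,-5,-5,-5,-5,-5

steps = 13; useful = 94; efficiency = 94/104 = 47/52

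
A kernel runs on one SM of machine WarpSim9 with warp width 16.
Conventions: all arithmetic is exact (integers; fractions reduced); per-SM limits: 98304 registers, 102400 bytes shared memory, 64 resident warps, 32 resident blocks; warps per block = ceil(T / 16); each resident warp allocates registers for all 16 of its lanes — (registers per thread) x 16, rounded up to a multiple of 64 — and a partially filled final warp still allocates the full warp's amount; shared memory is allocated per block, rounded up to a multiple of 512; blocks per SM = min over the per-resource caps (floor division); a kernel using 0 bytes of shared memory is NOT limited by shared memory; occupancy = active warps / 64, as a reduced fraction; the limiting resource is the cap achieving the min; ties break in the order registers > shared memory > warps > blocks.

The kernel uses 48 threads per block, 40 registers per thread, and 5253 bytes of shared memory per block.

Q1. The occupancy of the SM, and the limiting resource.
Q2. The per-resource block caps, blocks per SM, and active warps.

Answer: occupancy 27/32, limited by shared memory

registers: 51 blocks
shared memory: 18 blocks
warps: 21 blocks
blocks: 32 blocks

Answer: 18 blocks, 54 active warps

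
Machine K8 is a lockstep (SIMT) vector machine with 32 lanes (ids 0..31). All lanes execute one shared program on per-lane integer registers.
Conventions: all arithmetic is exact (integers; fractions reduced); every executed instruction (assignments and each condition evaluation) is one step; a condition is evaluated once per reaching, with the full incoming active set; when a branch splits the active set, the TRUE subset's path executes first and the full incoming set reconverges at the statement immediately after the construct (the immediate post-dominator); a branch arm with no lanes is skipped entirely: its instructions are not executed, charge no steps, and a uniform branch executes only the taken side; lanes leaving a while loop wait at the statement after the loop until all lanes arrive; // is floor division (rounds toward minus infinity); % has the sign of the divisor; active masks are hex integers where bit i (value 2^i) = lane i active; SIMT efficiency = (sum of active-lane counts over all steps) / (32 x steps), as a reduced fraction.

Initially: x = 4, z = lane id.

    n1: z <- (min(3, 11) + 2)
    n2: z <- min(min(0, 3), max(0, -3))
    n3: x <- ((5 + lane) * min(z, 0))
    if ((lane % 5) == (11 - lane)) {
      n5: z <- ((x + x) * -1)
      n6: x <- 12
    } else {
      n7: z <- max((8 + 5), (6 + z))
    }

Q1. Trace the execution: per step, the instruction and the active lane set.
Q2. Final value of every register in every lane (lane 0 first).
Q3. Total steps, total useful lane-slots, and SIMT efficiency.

step 0: z <- (min(3, 11) + 2)        0xffffffff
step 1: z <- min(min(0, 3), max(0, -3)) 0xffffffff
step 2: x <- ((5 + lane) * min(z, 0)) 0xffffffff
step 3: eval ((lane % 5) == (11 - lane)) 0xffffffff
step 4: z <- ((x + x) * -1)          0x00000100
step 5: x <- 12                      0x00000100
step 6: z <- max((8 + 5), (6 + z))   0xfffffeff

Answer: 7 steps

x: 0,0,0,0,0,0,0,0,12,0,0,0,0,0,0,0,0,0,0,0,0,0,0,0,0,0,0,0,0,0,0,0
z: 13,13,13,13,13,13,13,13,0,13,13,13,13,13,13,13,13,13,13,13,13,13,13,13,13,13,13,13,13,13,13,13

steps = 7; useful = 161; efficiency = 161/224 = 23/32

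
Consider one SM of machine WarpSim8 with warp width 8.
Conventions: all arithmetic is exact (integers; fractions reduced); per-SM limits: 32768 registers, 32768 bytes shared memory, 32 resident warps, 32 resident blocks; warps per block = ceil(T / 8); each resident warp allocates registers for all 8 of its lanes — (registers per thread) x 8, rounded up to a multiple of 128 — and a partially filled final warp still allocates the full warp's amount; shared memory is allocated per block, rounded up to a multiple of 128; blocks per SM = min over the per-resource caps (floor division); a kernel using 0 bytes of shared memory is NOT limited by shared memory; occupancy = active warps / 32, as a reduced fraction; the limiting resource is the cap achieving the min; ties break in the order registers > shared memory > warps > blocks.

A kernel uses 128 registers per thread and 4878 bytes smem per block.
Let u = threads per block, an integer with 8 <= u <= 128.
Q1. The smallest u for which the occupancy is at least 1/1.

Answer: u = 57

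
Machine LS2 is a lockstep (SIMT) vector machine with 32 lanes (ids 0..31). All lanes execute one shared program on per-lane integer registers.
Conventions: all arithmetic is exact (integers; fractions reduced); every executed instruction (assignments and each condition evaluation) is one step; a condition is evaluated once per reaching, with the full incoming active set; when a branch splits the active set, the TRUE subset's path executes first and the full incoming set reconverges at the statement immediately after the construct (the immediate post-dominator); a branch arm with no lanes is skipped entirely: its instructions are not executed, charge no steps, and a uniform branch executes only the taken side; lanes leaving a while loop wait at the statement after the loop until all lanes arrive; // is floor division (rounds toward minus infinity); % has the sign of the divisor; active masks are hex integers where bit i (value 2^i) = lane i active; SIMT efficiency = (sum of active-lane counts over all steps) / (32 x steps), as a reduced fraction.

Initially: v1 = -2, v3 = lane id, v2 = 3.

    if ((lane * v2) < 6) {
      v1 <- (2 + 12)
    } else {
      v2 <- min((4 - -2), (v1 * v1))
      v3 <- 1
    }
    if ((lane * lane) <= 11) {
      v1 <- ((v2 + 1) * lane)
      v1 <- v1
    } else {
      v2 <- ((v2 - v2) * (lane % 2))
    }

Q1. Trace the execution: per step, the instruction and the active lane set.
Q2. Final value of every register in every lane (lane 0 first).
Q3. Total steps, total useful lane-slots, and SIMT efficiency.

step 0: eval ((lane * v2) < 6)       0xffffffff
step 1: v1 <- (2 + 12)               0x00000003
step 2: v2 <- min((4 - -2), (v1 * v1)) 0xfffffffc
step 3: v3 <- 1                      0xfffffffc
step 4: eval ((lane * lane) <= 11)   0xffffffff
step 5: v1 <- ((v2 + 1) * lane)      0x0000000f
step 6: v1 <- v1                     0x0000000f
step 7: v2 <- ((v2 - v2) * (lane % 2)) 0xfffffff0

Answer: 8 steps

v1: 0,4,10,15,-2,-2,-2,-2,-2,-2,-2,-2,-2,-2,-2,-2,-2,-2,-2,-2,-2,-2,-2,-2,-2,-2,-2,-2,-2,-2,-2,-2
v3: 0,1,1,1,1,1,1,1,1,1,1,1,1,1,1,1,1,1,1,1,1,1,1,1,1,1,1,1,1,1,1,1
v2: 3,3,4,4,0,0,0,0,0,0,0,0,0,0,0,0,0,0,0,0,0,0,0,0,0,0,0,0,0,0,0,0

steps = 8; useful = 162; efficiency = 162/256 = 81/128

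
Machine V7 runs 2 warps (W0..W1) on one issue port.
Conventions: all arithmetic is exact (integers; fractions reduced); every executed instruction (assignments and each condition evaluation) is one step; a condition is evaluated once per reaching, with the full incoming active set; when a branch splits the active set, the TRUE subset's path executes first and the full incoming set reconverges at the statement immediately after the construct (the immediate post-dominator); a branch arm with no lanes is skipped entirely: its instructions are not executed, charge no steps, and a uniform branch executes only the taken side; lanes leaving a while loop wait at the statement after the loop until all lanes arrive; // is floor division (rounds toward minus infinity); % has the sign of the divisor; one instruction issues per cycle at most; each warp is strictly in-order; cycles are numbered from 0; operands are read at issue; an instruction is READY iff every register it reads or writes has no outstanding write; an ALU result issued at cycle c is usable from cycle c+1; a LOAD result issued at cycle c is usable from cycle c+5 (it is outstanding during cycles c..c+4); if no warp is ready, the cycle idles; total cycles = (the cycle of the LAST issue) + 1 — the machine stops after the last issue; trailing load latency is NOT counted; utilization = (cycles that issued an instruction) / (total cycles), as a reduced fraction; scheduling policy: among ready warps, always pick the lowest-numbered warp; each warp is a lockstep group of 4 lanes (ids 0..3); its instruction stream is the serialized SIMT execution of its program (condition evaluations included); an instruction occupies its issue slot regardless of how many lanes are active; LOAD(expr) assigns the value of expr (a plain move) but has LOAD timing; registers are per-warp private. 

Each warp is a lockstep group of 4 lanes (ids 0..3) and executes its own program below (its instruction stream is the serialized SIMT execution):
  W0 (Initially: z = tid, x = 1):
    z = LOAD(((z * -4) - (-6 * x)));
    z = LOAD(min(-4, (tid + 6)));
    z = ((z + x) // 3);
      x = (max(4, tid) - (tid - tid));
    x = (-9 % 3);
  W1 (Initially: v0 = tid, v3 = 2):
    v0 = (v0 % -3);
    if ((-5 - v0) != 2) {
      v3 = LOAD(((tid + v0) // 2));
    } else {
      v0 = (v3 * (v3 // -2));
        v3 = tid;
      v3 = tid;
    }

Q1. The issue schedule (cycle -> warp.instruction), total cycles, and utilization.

cycle 0: W0.I0
cycle 1: W1.I0
cycle 2: W1.I1
cycle 3: W1.I2
cycle 4: idle
cycle 5: W0.I1
cycle 6: idle
cycle 7: idle
cycle 8: idle
cycle 9: idle
cycle 10: W0.I2
cycle 11: W0.I3
cycle 12: W0.I4

Answer: 13 cycles, utilization 8/13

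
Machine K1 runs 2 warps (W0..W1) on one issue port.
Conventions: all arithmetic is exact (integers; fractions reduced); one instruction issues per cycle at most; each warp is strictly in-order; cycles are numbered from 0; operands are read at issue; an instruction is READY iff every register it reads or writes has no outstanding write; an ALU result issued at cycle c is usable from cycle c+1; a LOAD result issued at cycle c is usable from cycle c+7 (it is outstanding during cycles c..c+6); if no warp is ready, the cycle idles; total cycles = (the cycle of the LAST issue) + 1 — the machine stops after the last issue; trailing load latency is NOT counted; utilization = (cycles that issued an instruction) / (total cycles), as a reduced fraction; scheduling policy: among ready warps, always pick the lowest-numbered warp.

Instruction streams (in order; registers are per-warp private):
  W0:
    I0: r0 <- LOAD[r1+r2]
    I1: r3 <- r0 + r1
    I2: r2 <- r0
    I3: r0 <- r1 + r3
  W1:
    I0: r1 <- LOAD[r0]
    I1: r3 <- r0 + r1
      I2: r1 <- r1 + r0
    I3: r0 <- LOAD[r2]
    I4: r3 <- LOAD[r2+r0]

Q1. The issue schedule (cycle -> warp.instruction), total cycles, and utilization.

cycle 0: W0.I0
cycle 1: W1.I0
cycle 2: idle
cycle 3: idle
cycle 4: idle
cycle 5: idle
cycle 6: idle
cycle 7: W0.I1
cycle 8: W0.I2
cycle 9: W0.I3
cycle 10: W1.I1
cycle 11: W1.I2
cycle 12: W1.I3
cycle 13: idle
cycle 14: idle
cycle 15: idle
cycle 16: idle
cycle 17: idle
cycle 18: idle
cycle 19: W1.I4

Answer: 20 cycles, utilization 9/20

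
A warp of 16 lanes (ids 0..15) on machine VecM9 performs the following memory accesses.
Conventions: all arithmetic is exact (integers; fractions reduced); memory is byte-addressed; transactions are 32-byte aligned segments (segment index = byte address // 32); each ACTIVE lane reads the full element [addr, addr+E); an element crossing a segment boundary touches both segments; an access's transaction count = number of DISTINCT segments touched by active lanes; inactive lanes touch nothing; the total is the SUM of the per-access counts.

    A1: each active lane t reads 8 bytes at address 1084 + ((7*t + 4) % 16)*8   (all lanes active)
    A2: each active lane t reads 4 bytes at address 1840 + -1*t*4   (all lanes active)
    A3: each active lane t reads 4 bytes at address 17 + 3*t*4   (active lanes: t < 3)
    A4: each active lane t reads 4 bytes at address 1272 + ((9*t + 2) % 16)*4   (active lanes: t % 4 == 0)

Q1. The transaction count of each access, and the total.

A1: 5 transactions
A2: 3 transactions
A3: 2 transactions
A4: 2 transactions

Answer: 5,3,2,2; total 12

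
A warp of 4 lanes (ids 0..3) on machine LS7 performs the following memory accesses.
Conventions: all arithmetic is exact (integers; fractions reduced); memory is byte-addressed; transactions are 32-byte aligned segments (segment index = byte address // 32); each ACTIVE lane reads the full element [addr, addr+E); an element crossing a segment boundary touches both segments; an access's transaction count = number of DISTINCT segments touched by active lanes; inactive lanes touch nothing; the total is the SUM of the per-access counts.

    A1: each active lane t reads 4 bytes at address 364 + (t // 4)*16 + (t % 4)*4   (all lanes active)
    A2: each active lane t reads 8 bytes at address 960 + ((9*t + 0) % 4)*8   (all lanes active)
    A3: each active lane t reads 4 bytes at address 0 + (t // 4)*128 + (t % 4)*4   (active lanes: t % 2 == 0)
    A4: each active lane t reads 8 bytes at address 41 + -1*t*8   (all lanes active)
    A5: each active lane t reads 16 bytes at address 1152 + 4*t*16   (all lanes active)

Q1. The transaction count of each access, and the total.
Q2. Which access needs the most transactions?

A1: 1 transaction
A2: 1 transaction
A3: 1 transaction
A4: 2 transactions
A5: 4 transactions

Answer: 1,1,1,2,4; total 9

Answer: A5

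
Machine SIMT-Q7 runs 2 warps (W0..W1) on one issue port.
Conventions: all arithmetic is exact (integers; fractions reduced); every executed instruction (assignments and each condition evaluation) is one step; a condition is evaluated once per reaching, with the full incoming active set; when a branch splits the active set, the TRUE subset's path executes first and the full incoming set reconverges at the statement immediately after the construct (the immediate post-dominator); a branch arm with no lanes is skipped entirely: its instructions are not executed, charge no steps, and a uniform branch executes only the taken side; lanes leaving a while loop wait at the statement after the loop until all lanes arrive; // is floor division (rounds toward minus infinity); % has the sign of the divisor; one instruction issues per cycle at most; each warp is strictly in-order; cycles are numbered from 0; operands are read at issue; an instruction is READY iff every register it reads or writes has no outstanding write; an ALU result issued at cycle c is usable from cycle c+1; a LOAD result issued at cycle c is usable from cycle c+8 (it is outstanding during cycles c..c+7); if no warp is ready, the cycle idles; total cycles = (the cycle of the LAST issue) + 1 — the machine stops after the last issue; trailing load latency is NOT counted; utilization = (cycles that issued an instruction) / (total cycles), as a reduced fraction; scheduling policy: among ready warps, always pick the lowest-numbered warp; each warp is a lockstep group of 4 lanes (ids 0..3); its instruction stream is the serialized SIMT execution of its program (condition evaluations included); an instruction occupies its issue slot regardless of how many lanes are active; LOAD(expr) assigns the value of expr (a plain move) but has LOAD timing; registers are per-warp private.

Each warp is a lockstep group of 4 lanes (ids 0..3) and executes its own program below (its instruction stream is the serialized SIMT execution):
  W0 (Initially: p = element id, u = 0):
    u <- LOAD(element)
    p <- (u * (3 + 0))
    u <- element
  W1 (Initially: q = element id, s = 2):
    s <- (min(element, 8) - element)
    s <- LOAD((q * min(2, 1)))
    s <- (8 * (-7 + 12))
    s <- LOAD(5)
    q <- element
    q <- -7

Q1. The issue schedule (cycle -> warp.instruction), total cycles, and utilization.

cycle 0: W0.I0
cycle 1: W1.I0
cycle 2: W1.I1
cycle 3: idle
cycle 4: idle
cycle 5: idle
cycle 6: idle
cycle 7: idle
cycle 8: W0.I1
cycle 9: W0.I2
cycle 10: W1.I2
cycle 11: W1.I3
cycle 12: W1.I4
cycle 13: W1.I5

Answer: 14 cycles, utilization 9/14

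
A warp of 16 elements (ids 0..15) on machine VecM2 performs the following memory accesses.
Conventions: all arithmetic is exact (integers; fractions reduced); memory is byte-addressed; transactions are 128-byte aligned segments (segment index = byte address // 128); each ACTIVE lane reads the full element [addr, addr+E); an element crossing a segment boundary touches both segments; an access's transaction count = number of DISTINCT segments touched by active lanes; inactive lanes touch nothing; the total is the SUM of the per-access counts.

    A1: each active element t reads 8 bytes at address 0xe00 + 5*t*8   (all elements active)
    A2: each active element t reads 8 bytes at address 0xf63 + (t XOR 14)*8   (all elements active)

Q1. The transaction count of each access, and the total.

A1: 5 transactions
A2: 2 transactions

Answer: 5,2; total 7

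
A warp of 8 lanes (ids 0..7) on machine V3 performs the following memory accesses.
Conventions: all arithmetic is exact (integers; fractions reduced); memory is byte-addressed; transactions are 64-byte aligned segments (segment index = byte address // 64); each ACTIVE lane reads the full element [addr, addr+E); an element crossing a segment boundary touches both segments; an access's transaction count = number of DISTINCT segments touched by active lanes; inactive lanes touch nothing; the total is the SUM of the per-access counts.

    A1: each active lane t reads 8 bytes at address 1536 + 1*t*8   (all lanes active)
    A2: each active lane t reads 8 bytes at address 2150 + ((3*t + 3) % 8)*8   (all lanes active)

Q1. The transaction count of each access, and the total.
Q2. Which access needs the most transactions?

A1: 1 transaction
A2: 2 transactions

Answer: 1,2; total 3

Answer: A2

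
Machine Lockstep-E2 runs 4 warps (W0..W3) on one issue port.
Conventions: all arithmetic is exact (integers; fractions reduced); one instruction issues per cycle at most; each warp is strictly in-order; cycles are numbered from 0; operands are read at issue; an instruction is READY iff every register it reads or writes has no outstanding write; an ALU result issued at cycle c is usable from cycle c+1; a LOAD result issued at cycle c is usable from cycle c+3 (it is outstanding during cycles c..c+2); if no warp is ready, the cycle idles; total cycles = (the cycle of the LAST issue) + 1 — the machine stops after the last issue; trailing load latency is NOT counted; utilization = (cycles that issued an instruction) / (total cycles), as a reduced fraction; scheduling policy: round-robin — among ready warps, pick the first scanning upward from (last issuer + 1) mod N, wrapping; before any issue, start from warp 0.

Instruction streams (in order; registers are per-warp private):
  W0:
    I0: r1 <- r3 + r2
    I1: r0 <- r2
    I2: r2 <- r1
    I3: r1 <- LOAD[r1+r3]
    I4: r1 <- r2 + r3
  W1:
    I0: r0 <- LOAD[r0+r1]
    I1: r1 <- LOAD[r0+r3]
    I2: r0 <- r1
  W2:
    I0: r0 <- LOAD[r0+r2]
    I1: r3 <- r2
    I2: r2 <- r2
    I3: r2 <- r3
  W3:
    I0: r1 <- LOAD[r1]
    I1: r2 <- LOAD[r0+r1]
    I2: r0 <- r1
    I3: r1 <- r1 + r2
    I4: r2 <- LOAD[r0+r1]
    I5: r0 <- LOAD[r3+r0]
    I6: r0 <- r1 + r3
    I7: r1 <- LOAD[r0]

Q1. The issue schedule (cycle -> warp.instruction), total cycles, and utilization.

cycle 0: W0.I0
cycle 1: W1.I0
cycle 2: W2.I0
cycle 3: W3.I0
cycle 4: W0.I1
cycle 5: W1.I1
cycle 6: W2.I1
cycle 7: W3.I1
cycle 8: W0.I2
cycle 9: W1.I2
cycle 10: W2.I2
cycle 11: W3.I2
cycle 12: W0.I3
cycle 13: W2.I3
cycle 14: W3.I3
cycle 15: W0.I4
cycle 16: W3.I4
cycle 17: W3.I5
cycle 18: idle
cycle 19: idle
cycle 20: W3.I6
cycle 21: W3.I7

Answer: 22 cycles, utilization 10/11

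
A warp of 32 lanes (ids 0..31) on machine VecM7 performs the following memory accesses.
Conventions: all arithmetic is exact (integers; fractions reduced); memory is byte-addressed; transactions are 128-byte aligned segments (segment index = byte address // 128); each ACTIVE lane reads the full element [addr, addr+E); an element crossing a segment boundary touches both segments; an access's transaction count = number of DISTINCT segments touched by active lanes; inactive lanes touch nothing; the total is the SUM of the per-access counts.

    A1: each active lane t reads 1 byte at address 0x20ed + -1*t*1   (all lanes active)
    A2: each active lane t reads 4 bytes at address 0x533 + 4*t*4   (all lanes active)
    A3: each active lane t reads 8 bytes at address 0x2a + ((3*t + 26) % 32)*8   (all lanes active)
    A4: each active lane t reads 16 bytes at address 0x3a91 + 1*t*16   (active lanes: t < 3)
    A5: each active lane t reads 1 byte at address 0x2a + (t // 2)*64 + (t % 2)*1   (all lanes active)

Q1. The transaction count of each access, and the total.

A1: 1 transaction
A2: 5 transactions
A3: 3 transactions
A4: 1 transaction
A5: 8 transactions

Answer: 1,5,3,1,8; total 18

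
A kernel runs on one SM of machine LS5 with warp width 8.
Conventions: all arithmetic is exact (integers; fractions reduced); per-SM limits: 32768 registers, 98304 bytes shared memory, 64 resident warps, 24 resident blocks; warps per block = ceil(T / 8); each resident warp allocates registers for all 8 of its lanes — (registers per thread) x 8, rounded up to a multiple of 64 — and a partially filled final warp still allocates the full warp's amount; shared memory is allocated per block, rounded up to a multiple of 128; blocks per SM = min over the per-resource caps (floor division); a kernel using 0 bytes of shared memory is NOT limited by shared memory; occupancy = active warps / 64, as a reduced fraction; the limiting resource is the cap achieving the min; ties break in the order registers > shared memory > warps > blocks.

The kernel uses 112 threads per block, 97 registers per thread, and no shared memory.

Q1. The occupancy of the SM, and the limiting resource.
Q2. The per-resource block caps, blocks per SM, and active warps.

Answer: occupancy 7/16, limited by registers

registers: 2 blocks
shared memory: no limit (kernel uses none)
warps: 4 blocks
blocks: 24 blocks

Answer: 2 blocks, 28 active warps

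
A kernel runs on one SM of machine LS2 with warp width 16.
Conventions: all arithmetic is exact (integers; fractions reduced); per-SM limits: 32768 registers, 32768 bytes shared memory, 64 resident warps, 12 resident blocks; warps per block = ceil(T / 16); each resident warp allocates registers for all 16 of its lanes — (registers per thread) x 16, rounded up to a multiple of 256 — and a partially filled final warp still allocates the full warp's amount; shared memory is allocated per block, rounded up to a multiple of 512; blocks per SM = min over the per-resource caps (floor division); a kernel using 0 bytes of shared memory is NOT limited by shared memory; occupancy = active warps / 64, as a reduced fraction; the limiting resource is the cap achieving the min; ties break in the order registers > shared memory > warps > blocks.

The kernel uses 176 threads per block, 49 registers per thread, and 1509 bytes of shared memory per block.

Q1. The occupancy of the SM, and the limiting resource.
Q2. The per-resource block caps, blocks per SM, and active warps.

Answer: occupancy 11/32, limited by registers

registers: 2 blocks
shared memory: 21 blocks
warps: 5 blocks
blocks: 12 blocks

Answer: 2 blocks, 22 active warps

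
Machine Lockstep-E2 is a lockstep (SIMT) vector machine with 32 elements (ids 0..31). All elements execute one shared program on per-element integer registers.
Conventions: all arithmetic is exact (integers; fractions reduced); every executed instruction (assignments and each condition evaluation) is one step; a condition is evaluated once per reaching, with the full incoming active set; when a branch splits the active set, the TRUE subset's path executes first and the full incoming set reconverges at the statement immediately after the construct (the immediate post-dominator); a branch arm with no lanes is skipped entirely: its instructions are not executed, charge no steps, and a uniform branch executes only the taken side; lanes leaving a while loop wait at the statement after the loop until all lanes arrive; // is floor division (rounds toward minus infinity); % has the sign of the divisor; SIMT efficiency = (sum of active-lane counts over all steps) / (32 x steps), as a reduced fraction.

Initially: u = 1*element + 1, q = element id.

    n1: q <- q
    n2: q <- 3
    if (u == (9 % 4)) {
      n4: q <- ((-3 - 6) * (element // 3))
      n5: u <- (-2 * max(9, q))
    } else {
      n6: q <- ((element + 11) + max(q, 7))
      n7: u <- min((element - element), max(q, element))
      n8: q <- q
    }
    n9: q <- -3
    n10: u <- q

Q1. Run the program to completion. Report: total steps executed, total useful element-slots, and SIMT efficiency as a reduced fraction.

Answer: 10 steps, 255 useful, 51/64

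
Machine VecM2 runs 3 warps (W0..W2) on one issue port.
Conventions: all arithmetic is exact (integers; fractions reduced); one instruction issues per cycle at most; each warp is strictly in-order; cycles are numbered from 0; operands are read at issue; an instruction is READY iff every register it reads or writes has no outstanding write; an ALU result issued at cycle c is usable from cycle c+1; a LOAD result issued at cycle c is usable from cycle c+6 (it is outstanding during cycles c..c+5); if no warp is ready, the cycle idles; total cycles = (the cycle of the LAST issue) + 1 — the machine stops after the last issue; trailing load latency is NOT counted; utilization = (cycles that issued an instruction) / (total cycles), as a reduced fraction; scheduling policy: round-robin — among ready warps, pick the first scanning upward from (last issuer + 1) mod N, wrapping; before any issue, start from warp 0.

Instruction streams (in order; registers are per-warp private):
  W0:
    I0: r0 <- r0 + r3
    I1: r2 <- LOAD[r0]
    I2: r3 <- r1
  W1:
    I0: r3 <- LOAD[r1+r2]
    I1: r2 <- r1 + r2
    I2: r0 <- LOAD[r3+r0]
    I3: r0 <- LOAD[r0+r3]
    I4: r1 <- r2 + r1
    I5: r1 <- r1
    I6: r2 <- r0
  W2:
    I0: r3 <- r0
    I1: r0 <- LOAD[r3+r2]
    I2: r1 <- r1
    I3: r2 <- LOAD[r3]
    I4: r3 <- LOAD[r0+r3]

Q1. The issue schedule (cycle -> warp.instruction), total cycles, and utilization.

cycle 0: W0.I0
cycle 1: W1.I0
cycle 2: W2.I0
cycle 3: W0.I1
cycle 4: W1.I1
cycle 5: W2.I1
cycle 6: W0.I2
cycle 7: W1.I2
cycle 8: W2.I2
cycle 9: W2.I3
cycle 10: idle
cycle 11: W2.I4
cycle 12: idle
cycle 13: W1.I3
cycle 14: W1.I4
cycle 15: W1.I5
cycle 16: idle
cycle 17: idle
cycle 18: idle
cycle 19: W1.I6

Answer: 20 cycles, utilization 3/4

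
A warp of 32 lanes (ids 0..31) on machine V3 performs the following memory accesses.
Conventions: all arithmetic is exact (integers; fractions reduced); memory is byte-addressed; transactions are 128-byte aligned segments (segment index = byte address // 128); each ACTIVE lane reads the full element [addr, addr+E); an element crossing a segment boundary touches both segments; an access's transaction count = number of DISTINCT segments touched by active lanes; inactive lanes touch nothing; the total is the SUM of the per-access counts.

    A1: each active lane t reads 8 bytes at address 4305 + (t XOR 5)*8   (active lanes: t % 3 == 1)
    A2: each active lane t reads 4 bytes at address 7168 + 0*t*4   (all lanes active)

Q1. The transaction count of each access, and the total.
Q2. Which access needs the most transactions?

A1: 3 transactions
A2: 1 transaction

Answer: 3,1; total 4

Answer: A1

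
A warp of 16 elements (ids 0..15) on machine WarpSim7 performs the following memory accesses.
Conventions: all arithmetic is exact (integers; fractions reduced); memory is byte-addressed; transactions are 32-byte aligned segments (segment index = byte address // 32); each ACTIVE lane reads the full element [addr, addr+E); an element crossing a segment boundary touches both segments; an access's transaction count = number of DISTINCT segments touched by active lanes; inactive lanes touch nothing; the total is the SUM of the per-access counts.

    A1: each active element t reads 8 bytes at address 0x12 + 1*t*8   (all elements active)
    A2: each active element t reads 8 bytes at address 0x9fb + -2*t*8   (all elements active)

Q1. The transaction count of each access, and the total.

A1: 5 transactions
A2: 9 transactions

Answer: 5,9; total 14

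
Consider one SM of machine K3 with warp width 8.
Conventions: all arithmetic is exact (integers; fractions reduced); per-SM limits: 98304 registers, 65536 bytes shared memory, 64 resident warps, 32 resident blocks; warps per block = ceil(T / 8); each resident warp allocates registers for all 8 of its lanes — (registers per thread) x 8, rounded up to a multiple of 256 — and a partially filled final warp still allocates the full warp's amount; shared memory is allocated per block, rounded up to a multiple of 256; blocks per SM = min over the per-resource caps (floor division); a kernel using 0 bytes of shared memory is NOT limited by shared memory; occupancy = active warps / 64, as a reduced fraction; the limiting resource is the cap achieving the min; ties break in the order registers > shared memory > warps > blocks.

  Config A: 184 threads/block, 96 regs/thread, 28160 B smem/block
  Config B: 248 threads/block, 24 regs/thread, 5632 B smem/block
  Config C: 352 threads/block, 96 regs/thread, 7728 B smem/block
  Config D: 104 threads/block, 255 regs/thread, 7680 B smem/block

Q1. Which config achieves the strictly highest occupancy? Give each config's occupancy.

occupancies: A 23/32, B 31/32, C 11/16, D 39/64

Answer: B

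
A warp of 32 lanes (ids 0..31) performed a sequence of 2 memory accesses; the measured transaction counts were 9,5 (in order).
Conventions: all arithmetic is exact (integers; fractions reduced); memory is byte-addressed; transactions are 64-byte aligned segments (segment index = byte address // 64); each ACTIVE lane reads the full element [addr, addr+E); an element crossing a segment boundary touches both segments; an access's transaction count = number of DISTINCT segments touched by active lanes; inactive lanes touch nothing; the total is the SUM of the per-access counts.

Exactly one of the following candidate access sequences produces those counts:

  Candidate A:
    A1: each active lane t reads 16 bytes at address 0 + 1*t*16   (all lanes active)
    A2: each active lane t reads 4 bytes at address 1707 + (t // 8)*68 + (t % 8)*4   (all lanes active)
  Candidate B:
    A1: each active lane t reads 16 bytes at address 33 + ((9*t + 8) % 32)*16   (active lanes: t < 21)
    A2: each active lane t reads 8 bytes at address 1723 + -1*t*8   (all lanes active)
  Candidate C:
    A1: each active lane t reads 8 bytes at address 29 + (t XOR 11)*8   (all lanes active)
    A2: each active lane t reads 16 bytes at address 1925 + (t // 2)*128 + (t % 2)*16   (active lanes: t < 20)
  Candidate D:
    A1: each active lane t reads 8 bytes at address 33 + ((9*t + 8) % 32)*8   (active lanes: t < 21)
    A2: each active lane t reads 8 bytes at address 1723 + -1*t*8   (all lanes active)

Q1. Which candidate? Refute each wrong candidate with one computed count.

A: A1 gives 8 transactions, not 9
C: A1 gives 5 transactions, not 9
D: A1 gives 5 transactions, not 9
B: all counts match (9,5)

Answer: B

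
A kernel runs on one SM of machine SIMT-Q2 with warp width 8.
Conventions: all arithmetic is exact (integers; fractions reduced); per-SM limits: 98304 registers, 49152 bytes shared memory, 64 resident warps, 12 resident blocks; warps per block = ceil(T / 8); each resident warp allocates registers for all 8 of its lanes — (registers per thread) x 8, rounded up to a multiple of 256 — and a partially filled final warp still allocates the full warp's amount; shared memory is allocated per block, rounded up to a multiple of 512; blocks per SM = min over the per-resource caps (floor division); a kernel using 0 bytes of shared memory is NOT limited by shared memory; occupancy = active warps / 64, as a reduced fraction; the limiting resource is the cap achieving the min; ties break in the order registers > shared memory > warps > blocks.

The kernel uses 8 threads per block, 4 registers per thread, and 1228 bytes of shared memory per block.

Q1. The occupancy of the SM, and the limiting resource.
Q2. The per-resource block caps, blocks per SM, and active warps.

Answer: occupancy 3/16, limited by blocks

registers: 384 blocks
shared memory: 32 blocks
warps: 64 blocks
blocks: 12 blocks

Answer: 12 blocks, 12 active warps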